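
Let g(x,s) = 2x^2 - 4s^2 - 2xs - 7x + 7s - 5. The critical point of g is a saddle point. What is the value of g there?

-94/9

∂g/∂x = 4x - 2s - 7 = 0 and ∂g/∂s = -2x - 8s + 7 = 0, so (x, s) = (35/18, 7/18).
The Hessian has g_{xx} = 4, g_{ss} = -8, g_{xs} = -2, giving D = -36 < 0, so the point is a saddle point.
g(35/18, 7/18) = -94/9.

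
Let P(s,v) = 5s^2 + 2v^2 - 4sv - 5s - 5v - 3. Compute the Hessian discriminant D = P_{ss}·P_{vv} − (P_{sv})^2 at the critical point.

24

∂P/∂s = 10s - 4v - 5 = 0 and ∂P/∂v = -4s + 4v - 5 = 0, so (s, v) = (5/3, 35/12).
The Hessian has P_{ss} = 10, P_{vv} = 4, P_{sv} = -4, giving D = 24 > 0 with P_{ss} > 0, so the point is a local minimum.
D = (10)·(4) − (-4)^2 = 24.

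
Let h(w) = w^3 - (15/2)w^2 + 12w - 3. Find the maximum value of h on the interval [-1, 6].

15

Differentiating, h'(w) = 3w^2 - 15w + 12; which vanishes at w = 1 and w = 4.
Evaluating at the critical points and endpoints: h(-1) = -47/2,  h(1) = 5/2,  h(4) = -11,  h(6) = 15.
Hence the absolute maximum is 15 at w = 6.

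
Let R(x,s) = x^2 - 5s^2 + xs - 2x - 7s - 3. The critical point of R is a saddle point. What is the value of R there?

-16/7

∂R/∂x = 2x + s - 2 = 0 and ∂R/∂s = x - 10s - 7 = 0, so (x, s) = (9/7, -4/7).
The Hessian has R_{xx} = 2, R_{ss} = -10, R_{xs} = 1, giving D = -21 < 0, so the point is a saddle point.
R(9/7, -4/7) = -16/7.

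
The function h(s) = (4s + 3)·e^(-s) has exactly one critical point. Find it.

1/4

h'(s) = 4·e^(-s) + (4s + 3)·(-1)·e^(-s) = (-4s + 1)·e^(-s). Since e^(-s) > 0, the only critical point is s = 1/4.
h''(1/4) has the same sign as -4 < 0, so this is a local maximum.
h(1/4) = (4)·e^(-1/4) ≈ 3.1152.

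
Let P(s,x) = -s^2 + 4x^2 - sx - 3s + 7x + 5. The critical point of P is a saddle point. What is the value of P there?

3

∂P/∂s = -2s - x - 3 = 0 and ∂P/∂x = -s + 8x + 7 = 0, so (s, x) = (-1, -1).
The Hessian has P_{ss} = -2, P_{xx} = 8, P_{sx} = -1, giving D = -17 < 0, so the point is a saddle point.
P(-1, -1) = 3.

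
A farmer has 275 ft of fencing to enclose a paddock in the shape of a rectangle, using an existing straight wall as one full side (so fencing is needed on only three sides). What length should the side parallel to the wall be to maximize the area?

275/2

Let the sides perpendicular to the wall have length x and the parallel side y, so 2x + y = 275 and the area is A = xy = x(275 − 2x).
A'(x) = 275 − 4x = 0 gives x = 275/4, and A''(x) = −4 < 0 confirms a maximum.
Then y = 275 − 2·275/4 = 275/2 and A = 75625/8.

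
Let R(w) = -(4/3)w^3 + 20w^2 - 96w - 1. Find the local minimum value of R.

R'(w) = -4w^2 + 40w - 96 = 0 at w = 4, 6.
Second-derivative test with R''(w) = -8w + 40: R''(4) = 8 > 0 ⇒ local minimum; R''(6) = -8 < 0 ⇒ local maximum.
Thus R has its local minimum at w = 4, with value -451/3.

-451/3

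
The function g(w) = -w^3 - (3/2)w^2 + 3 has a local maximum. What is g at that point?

g'(w) = -3w^2 - 3w. Setting g'(w) = 0 gives w ∈ {-1, 0}.
Since g''(w) = -6w - 3, we get g''(-1) = 3 > 0 ⇒ local minimum; g''(0) = -3 < 0 ⇒ local maximum.
Thus g has its local maximum at w = 0, with value 3.

3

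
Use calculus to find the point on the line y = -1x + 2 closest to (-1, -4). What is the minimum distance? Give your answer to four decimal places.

Minimize D(x)^2 = (x + 1)^2 + (-x + 6)^2.
d/dx[D^2] = 2(x + 1) + 2·(-1)·(-x + 6) = 0 ⇒ x = 5/2.
Then y = -1/2 and the distance is √(49/2) ≈ 4.9497.

4.9497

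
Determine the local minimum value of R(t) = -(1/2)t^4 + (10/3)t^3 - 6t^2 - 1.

R'(t) = -2t^3 + 10t^2 - 12t. Setting R'(t) = 0 gives t ∈ {0, 2, 3}.
R''(t) = -6t^2 + 20t - 12. R''(0) = -12 < 0 ⇒ local maximum; R''(2) = 4 > 0 ⇒ local minimum; R''(3) = -6 < 0 ⇒ local maximum.
So the local minimum value is R(2) = -19/3.

-19/3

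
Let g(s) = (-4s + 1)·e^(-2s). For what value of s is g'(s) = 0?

3/4

Differentiating with the product rule gives g'(s) = (8s - 6)·e^(-2s). Since e^(-2s) > 0, the only critical point is s = 3/4.
g''(3/4) has the same sign as 8 > 0, so this is a local minimum.
g(3/4) = (-2)·e^(-3/2) ≈ -0.4463.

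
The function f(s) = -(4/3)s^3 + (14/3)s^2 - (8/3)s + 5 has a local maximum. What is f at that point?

f'(s) = -4s^2 + (28/3)s - 8/3 = 0 at s = 1/3, 2.
Since f''(s) = -8s + 28/3, we get f''(1/3) = 20/3 > 0 ⇒ local minimum; f''(2) = -20/3 < 0 ⇒ local maximum.
So the local maximum value is f(2) = 23/3.

23/3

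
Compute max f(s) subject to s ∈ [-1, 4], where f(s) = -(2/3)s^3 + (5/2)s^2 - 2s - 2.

19/6

f'(s) = -2s^2 + 5s - 2, which vanishes at s = 1/2 and s = 2.
Evaluating at the critical points and endpoints: f(-1) = 19/6, f(1/2) = -59/24, f(2) = -4/3, f(4) = -38/3.
The maximum over the interval is 19/6, attained at s = -1.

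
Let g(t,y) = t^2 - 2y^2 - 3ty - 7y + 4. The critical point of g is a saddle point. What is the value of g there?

∂g/∂t = 2t - 3y = 0 and ∂g/∂y = -3t - 4y - 7 = 0, so (t, y) = (-21/17, -14/17).
The Hessian has g_{tt} = 2, g_{yy} = -4, g_{ty} = -3, giving D = -17 < 0, so the point is a saddle point.
g(-21/17, -14/17) = 117/17.

117/17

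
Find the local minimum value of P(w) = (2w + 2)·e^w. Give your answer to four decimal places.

-0.2707

By the product rule, P'(w) = (2w + 4)·e^w. Since e^w > 0, the only critical point is w = -2.
P''(-2) has the same sign as 2 > 0, so this is a local minimum.
P(-2) = (-2)·e^(-2) ≈ -0.2707.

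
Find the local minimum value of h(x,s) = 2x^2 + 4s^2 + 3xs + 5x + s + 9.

∂h/∂x = 4x + 3s + 5 = 0 and ∂h/∂s = 3x + 8s + 1 = 0, so (x, s) = (-37/23, 11/23).
The Hessian has h_{xx} = 4, h_{ss} = 8, h_{xs} = 3, giving D = 23 > 0 with h_{xx} > 0, so the point is a local minimum.
h(-37/23, 11/23) = 120/23.

120/23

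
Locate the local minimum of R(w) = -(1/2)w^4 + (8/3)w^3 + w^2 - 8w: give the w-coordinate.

1

R'(w) = -2w^3 + 8w^2 + 2w - 8 = 0 at w = -1, 1, 4.
R''(w) = -6w^2 + 16w + 2. R''(-1) = -20 < 0 ⇒ local maximum; R''(1) = 12 > 0 ⇒ local minimum; R''(4) = -30 < 0 ⇒ local maximum.
The local minimum is R(1) = -29/6.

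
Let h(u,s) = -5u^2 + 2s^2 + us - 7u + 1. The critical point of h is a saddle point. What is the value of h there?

139/41

∂h/∂u = -10u + s - 7 = 0 and ∂h/∂s = u + 4s = 0, so (u, s) = (-28/41, 7/41).
The Hessian has h_{uu} = -10, h_{ss} = 4, h_{us} = 1, giving D = -41 < 0, so the point is a saddle point.
h(-28/41, 7/41) = 139/41.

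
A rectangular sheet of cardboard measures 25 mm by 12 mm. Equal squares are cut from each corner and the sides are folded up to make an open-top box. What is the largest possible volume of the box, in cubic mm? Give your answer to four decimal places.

With cut size x, the volume is V(x) = x(25 − 2x)(12 − 2x) for 0 < x < 6.
V'(x) = 12x^2 − 148x + 300. Setting V'(x) = 0 gives x ≈ 2.5573 (the root in (0, 6)).
V''(x) = 24x − 148 is negative there, so this is the maximum; V ≈ 350.1428.

350.1428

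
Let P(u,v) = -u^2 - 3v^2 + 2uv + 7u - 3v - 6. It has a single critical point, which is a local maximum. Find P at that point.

33/4

∂P/∂u = -2u + 2v + 7 = 0 and ∂P/∂v = 2u - 6v - 3 = 0, so (u, v) = (9/2, 1).
The Hessian has P_{uu} = -2, P_{vv} = -6, P_{uv} = 2, giving D = 8 > 0 with P_{uu} < 0, so the point is a local maximum.
P(9/2, 1) = 33/4.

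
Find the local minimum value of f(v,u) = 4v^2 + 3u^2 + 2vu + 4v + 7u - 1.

∂f/∂v = 8v + 2u + 4 = 0 and ∂f/∂u = 2v + 6u + 7 = 0, so (v, u) = (-5/22, -12/11).
The Hessian has f_{vv} = 8, f_{uu} = 6, f_{vu} = 2, giving D = 44 > 0 with f_{vv} > 0, so the point is a local minimum.
f(-5/22, -12/11) = -58/11.

-58/11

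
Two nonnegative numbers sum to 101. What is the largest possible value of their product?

10201/4

With x + y = 101, the product is P(x) = x(101 − x).
P'(x) = 101 − 2x = 0 gives x = 101/2; P'' = −2 < 0, so this is the maximum.
P = 101/2·101/2 = 10201/4.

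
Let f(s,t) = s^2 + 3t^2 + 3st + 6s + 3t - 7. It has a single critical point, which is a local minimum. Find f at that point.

∂f/∂s = 2s + 3t + 6 = 0 and ∂f/∂t = 3s + 6t + 3 = 0, so (s, t) = (-9, 4).
The Hessian has f_{ss} = 2, f_{tt} = 6, f_{st} = 3, giving D = 3 > 0 with f_{ss} > 0, so the point is a local minimum.
f(-9, 4) = -28.

-28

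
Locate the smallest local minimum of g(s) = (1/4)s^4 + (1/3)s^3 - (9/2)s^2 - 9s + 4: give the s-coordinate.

Critical points: g'(s) = s^3 + s^2 - 9s - 9 vanishes at s = -3, -1, 3.
Since g''(s) = 3s^2 + 2s - 9, we get g''(-3) = 12 > 0 ⇒ local minimum; g''(-1) = -8 < 0 ⇒ local maximum; g''(3) = 24 > 0 ⇒ local minimum.
Thus g has its smallest local minimum at s = 3, with value -137/4.

3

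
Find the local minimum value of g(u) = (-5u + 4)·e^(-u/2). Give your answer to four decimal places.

-2.4660

Differentiating with the product rule gives g'(u) = ((5/2)u - 7)·e^(-u/2). Since e^(-u/2) > 0, the only critical point is u = 14/5.
g''(14/5) has the same sign as 5/2 > 0, so this is a local minimum.
g(14/5) = (-10)·e^(-7/5) ≈ -2.4660.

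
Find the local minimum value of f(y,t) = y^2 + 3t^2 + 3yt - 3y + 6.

∂f/∂y = 2y + 3t - 3 = 0 and ∂f/∂t = 3y + 6t = 0, so (y, t) = (6, -3).
The Hessian has f_{yy} = 2, f_{tt} = 6, f_{yt} = 3, giving D = 3 > 0 with f_{yy} > 0, so the point is a local minimum.
f(6, -3) = -3.

-3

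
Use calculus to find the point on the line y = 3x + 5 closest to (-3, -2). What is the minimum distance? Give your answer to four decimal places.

Minimize D(x)^2 = (x + 3)^2 + (3x + 7)^2.
d/dx[D^2] = 2(x + 3) + 2·3·(3x + 7) = 0 ⇒ x = -12/5.
Then y = -11/5 and the distance is √(2/5) ≈ 0.6325.

0.6325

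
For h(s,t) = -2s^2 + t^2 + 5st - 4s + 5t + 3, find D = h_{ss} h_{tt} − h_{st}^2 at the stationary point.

∂h/∂s = -4s + 5t - 4 = 0 and ∂h/∂t = 5s + 2t + 5 = 0, so (s, t) = (-1, 0).
The Hessian has h_{ss} = -4, h_{tt} = 2, h_{st} = 5, giving D = -33 < 0, so the point is a saddle point.
D = (-4)·(2) − (5)^2 = -33.

-33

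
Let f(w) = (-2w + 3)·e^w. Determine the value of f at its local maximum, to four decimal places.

3.2974

Differentiating with the product rule gives f'(w) = (-2w + 1)·e^w. Since e^w > 0, the only critical point is w = 1/2.
f''(1/2) has the same sign as -2 < 0, so this is a local maximum.
f(1/2) = (2)·e^(1/2) ≈ 3.2974.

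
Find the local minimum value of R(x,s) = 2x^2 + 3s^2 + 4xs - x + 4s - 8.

-115/8

∂R/∂x = 4x + 4s - 1 = 0 and ∂R/∂s = 4x + 6s + 4 = 0, so (x, s) = (11/4, -5/2).
The Hessian has R_{xx} = 4, R_{ss} = 6, R_{xs} = 4, giving D = 8 > 0 with R_{xx} > 0, so the point is a local minimum.
R(11/4, -5/2) = -115/8.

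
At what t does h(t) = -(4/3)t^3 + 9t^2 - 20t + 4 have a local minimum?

Critical points: h'(t) = -4t^2 + 18t - 20 vanishes at t = 2, 5/2.
Second-derivative test with h''(t) = -8t + 18: h''(2) = 2 > 0 ⇒ local minimum; h''(5/2) = -2 < 0 ⇒ local maximum.
The local minimum is h(2) = -32/3.

2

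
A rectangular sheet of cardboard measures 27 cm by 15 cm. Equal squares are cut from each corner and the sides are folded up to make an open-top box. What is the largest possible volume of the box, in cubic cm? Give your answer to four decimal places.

567.4252

With cut size x, the volume is V(x) = x(27 − 2x)(15 − 2x) for 0 < x < 7.5.
V'(x) = 12x^2 − 168x + 405. Setting V'(x) = 0 gives x ≈ 3.0949 (the root in (0, 7.5)).
V''(x) = 24x − 168 is negative there, so this is the maximum; V ≈ 567.4252.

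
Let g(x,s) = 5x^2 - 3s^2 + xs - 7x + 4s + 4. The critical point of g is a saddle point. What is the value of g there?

∂g/∂x = 10x + s - 7 = 0 and ∂g/∂s = x - 6s + 4 = 0, so (x, s) = (38/61, 47/61).
The Hessian has g_{xx} = 10, g_{ss} = -6, g_{xs} = 1, giving D = -61 < 0, so the point is a saddle point.
g(38/61, 47/61) = 205/61.

205/61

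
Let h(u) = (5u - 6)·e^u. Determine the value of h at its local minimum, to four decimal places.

-6.1070

By the product rule, h'(u) = (5u - 1)·e^u. Since e^u > 0, the only critical point is u = 1/5.
h''(1/5) has the same sign as 5 > 0, so this is a local minimum.
h(1/5) = (-5)·e^(1/5) ≈ -6.1070.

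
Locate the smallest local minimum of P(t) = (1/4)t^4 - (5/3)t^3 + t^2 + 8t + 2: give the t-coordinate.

Critical points: P'(t) = t^3 - 5t^2 + 2t + 8 vanishes at t = -1, 2, 4.
Second-derivative test with P''(t) = 3t^2 - 10t + 2: P''(-1) = 15 > 0 ⇒ local minimum; P''(2) = -6 < 0 ⇒ local maximum; P''(4) = 10 > 0 ⇒ local minimum.
So the smallest local minimum value is P(-1) = -37/12.

-1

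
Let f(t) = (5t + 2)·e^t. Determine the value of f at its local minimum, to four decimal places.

-1.2330

f'(t) = 5·e^t + (5t + 2)·1·e^t = (5t + 7)·e^t. Since e^t > 0, the only critical point is t = -7/5.
f''(-7/5) has the same sign as 5 > 0, so this is a local minimum.
f(-7/5) = (-5)·e^(-7/5) ≈ -1.2330.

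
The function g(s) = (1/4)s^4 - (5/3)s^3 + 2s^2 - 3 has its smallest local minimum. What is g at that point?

g'(s) = s^3 - 5s^2 + 4s. Setting g'(s) = 0 gives s ∈ {0, 1, 4}.
Since g''(s) = 3s^2 - 10s + 4, we get g''(0) = 4 > 0 ⇒ local minimum; g''(1) = -3 < 0 ⇒ local maximum; g''(4) = 12 > 0 ⇒ local minimum.
The smallest local minimum is g(4) = -41/3.

-41/3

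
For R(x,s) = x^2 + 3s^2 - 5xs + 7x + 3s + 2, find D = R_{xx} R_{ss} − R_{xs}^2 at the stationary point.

-13

∂R/∂x = 2x - 5s + 7 = 0 and ∂R/∂s = -5x + 6s + 3 = 0, so (x, s) = (57/13, 41/13).
The Hessian has R_{xx} = 2, R_{ss} = 6, R_{xs} = -5, giving D = -13 < 0, so the point is a saddle point.
D = (2)·(6) − (-5)^2 = -13.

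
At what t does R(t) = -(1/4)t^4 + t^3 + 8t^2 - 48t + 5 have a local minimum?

3

R'(t) = -t^3 + 3t^2 + 16t - 48. Setting R'(t) = 0 gives t ∈ {-4, 3, 4}.
Second-derivative test with R''(t) = -3t^2 + 6t + 16: R''(-4) = -56 < 0 ⇒ local maximum; R''(3) = 7 > 0 ⇒ local minimum; R''(4) = -8 < 0 ⇒ local maximum.
So the local minimum value is R(3) = -241/4.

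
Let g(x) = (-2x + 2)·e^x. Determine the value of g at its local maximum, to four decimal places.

g'(x) = (-2)·e^x + (-2x + 2)·1·e^x = (-2x)·e^x. Since e^x > 0, the only critical point is x = 0.
g''(0) has the same sign as -2 < 0, so this is a local maximum.
g(0) = (2)·e^(0) ≈ 2.0000.

2.0000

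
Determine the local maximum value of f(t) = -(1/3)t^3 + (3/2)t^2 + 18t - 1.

89

f'(t) = -t^2 + 3t + 18. Setting f'(t) = 0 gives t ∈ {-3, 6}.
Since f''(t) = -2t + 3, we get f''(-3) = 9 > 0 ⇒ local minimum; f''(6) = -9 < 0 ⇒ local maximum.
So the local maximum value is f(6) = 89.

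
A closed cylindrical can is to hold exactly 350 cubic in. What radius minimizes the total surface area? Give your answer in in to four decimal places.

With radius r and height h, πr²h = 350 so h = 350/(πr²), and S(r) = 2πr² + 2πrh = 2πr² + 2·350/r.
S'(r) = 4πr − 2·350/r² = 0 ⇒ r³ = 350/(2π), so r ≈ 3.8191 and h = 2r ≈ 7.6382.
S''(r) = 4π + 4·350/r³ > 0, so this is the minimum; S ≈ 274.9328.

3.8191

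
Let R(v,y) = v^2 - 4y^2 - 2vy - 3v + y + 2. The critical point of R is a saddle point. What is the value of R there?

-1/20

∂R/∂v = 2v - 2y - 3 = 0 and ∂R/∂y = -2v - 8y + 1 = 0, so (v, y) = (13/10, -1/5).
The Hessian has R_{vv} = 2, R_{yy} = -8, R_{vy} = -2, giving D = -20 < 0, so the point is a saddle point.
R(13/10, -1/5) = -1/20.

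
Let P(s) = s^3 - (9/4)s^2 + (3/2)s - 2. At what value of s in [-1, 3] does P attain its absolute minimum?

Differentiating, P'(s) = 3s^2 - (9/2)s + 3/2; which vanishes at s = 1/2 and s = 1.
Candidates: P(-1) = -27/4, P(1/2) = -27/16, P(1) = -7/4, P(3) = 37/4.
The minimum over the interval is -27/4, attained at s = -1.

-1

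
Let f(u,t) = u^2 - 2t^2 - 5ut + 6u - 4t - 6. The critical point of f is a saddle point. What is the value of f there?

-34/3

∂f/∂u = 2u - 5t + 6 = 0 and ∂f/∂t = -5u - 4t - 4 = 0, so (u, t) = (-4/3, 2/3).
The Hessian has f_{uu} = 2, f_{tt} = -4, f_{ut} = -5, giving D = -33 < 0, so the point is a saddle point.
f(-4/3, 2/3) = -34/3.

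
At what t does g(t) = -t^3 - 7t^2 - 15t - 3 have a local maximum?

-5/3

Critical points: g'(t) = -3t^2 - 14t - 15 vanishes at t = -3, -5/3.
Since g''(t) = -6t - 14, we get g''(-3) = 4 > 0 ⇒ local minimum; g''(-5/3) = -4 < 0 ⇒ local maximum.
Thus g has its local maximum at t = -5/3, with value 194/27.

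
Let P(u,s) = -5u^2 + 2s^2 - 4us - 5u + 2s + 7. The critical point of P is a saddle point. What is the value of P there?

∂P/∂u = -10u - 4s - 5 = 0 and ∂P/∂s = -4u + 4s + 2 = 0, so (u, s) = (-3/14, -5/7).
The Hessian has P_{uu} = -10, P_{ss} = 4, P_{us} = -4, giving D = -56 < 0, so the point is a saddle point.
P(-3/14, -5/7) = 191/28.

191/28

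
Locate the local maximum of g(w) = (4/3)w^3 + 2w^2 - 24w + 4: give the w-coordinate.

-3

g'(w) = 4w^2 + 4w - 24 = 0 at w = -3, 2.
Since g''(w) = 8w + 4, we get g''(-3) = -20 < 0 ⇒ local maximum; g''(2) = 20 > 0 ⇒ local minimum.
Thus g has its local maximum at w = -3, with value 58.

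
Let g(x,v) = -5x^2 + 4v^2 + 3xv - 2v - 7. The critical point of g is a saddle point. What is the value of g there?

∂g/∂x = -10x + 3v = 0 and ∂g/∂v = 3x + 8v - 2 = 0, so (x, v) = (6/89, 20/89).
The Hessian has g_{xx} = -10, g_{vv} = 8, g_{xv} = 3, giving D = -89 < 0, so the point is a saddle point.
g(6/89, 20/89) = -643/89.

-643/89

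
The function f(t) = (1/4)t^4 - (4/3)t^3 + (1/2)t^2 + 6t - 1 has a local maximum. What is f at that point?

19/3

Critical points: f'(t) = t^3 - 4t^2 + t + 6 vanishes at t = -1, 2, 3.
Since f''(t) = 3t^2 - 8t + 1, we get f''(-1) = 12 > 0 ⇒ local minimum; f''(2) = -3 < 0 ⇒ local maximum; f''(3) = 4 > 0 ⇒ local minimum.
So the local maximum value is f(2) = 19/3.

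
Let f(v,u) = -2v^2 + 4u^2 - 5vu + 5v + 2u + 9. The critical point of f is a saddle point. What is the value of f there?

655/57

∂f/∂v = -4v - 5u + 5 = 0 and ∂f/∂u = -5v + 8u + 2 = 0, so (v, u) = (50/57, 17/57).
The Hessian has f_{vv} = -4, f_{uu} = 8, f_{vu} = -5, giving D = -57 < 0, so the point is a saddle point.
f(50/57, 17/57) = 655/57.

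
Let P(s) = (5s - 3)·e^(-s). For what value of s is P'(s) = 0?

8/5

P'(s) = 5·e^(-s) + (5s - 3)·(-1)·e^(-s) = (-5s + 8)·e^(-s). Since e^(-s) > 0, the only critical point is s = 8/5.
P''(8/5) has the same sign as -5 < 0, so this is a local maximum.
P(8/5) = (5)·e^(-8/5) ≈ 1.0095.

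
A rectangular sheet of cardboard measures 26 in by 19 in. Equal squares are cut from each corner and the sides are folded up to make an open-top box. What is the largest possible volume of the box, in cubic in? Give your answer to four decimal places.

798.6364

With cut size x, the volume is V(x) = x(26 − 2x)(19 − 2x) for 0 < x < 9.5.
V'(x) = 12x^2 − 180x + 494. Setting V'(x) = 0 gives x ≈ 3.6163 (the root in (0, 9.5)).
V''(x) = 24x − 180 is negative there, so this is the maximum; V ≈ 798.6364.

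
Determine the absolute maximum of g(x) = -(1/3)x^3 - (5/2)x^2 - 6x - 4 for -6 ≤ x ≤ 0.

Differentiating, g'(x) = -x^2 - 5x - 6; which vanishes at x = -3 and x = -2.
Candidates: g(-6) = 14,  g(-3) = 1/2,  g(-2) = 2/3,  g(0) = -4.
Hence the absolute maximum is 14 at x = -6.

14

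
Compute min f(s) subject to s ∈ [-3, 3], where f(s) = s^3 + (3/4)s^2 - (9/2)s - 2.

Differentiating, f'(s) = 3s^2 + (3/2)s - 9/2; which vanishes at s = -3/2 and s = 1.
Candidates: f(-3) = -35/4; f(-3/2) = 49/16; f(1) = -19/4; f(3) = 73/4.
The minimum over the interval is -35/4, attained at s = -3.

-35/4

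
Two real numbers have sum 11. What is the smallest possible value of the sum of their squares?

121/2

With a + b = 11, a^2 + b^2 = a^2 + (11 − a)^2.
The derivative 2a − 2(11 − a) = 4a − 22 vanishes at a = 11/2; second derivative 4 > 0, a minimum.
The minimum is 2·(11/2)^2 = 121/2.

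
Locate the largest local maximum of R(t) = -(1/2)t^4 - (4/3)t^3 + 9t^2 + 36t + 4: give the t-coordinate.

3

Critical points: R'(t) = -2t^3 - 4t^2 + 18t + 36 vanishes at t = -3, -2, 3.
Second-derivative test with R''(t) = -6t^2 - 8t + 18: R''(-3) = -12 < 0 ⇒ local maximum; R''(-2) = 10 > 0 ⇒ local minimum; R''(3) = -60 < 0 ⇒ local maximum.
The largest local maximum is R(3) = 233/2.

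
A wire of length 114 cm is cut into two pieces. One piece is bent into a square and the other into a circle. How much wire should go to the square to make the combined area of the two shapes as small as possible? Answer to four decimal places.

63.8513

Let x be the length used for the square. Square side x/4; circle radius (114−x)/(2π).
A(x) = (x/4)² + π·((114−x)/(2π))² = x²/16 + (114−x)²/(4π) for 0 ≤ x ≤ 114. A'(x) = x/8 − (114−x)/(2π) = 0 gives x = 4·114/(π+4) ≈ 63.8513.
A'' = 1/8 + 1/(2π) > 0, so this gives the minimum combined area; x ≈ 63.8513 cm to the square.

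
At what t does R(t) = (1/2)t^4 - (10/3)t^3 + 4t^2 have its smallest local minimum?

4

R'(t) = 2t^3 - 10t^2 + 8t = 0 at t = 0, 1, 4.
Since R''(t) = 6t^2 - 20t + 8, we get R''(0) = 8 > 0 ⇒ local minimum; R''(1) = -6 < 0 ⇒ local maximum; R''(4) = 24 > 0 ⇒ local minimum.
So the smallest local minimum value is R(4) = -64/3.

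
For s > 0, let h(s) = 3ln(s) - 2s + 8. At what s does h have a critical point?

h'(s) = 3/s − 2 = 0 gives s = 3/2.
h''(s) = -3/s², which is negative for s > 0, so this is a local maximum.
h(3/2) = 3·ln(3/2) - 3 + 8 ≈ 6.2164.

3/2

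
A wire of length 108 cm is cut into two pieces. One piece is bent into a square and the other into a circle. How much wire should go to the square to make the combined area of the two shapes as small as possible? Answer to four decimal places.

60.4907

Let x be the length used for the square. Square side x/4; circle radius (108−x)/(2π).
A(x) = (x/4)² + π·((108−x)/(2π))² = x²/16 + (108−x)²/(4π) for 0 ≤ x ≤ 108. A'(x) = x/8 − (108−x)/(2π) = 0 gives x = 4·108/(π+4) ≈ 60.4907.
A'' = 1/8 + 1/(2π) > 0, so this gives the minimum combined area; x ≈ 60.4907 cm to the square.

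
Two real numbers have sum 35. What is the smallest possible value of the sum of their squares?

1225/2

With a + b = 35, a^2 + b^2 = a^2 + (35 − a)^2.
The derivative 2a − 2(35 − a) = 4a − 70 vanishes at a = 35/2; second derivative 4 > 0, a minimum.
The minimum is 2·(35/2)^2 = 1225/2.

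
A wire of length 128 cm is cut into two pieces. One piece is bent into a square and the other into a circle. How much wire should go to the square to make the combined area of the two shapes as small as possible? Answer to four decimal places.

Let x be the length used for the square. Square side x/4; circle radius (128−x)/(2π).
A(x) = (x/4)² + π·((128−x)/(2π))² = x²/16 + (128−x)²/(4π) for 0 ≤ x ≤ 128. A'(x) = x/8 − (128−x)/(2π) = 0 gives x = 4·128/(π+4) ≈ 71.6927.
A'' = 1/8 + 1/(2π) > 0, so this gives the minimum combined area; x ≈ 71.6927 cm to the square.

71.6927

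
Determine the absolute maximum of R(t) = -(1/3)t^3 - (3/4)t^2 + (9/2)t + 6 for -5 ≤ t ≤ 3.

159/16

The derivative is -t^2 - (3/2)t + 9/2, which vanishes at t = -3 and t = 3/2.
Evaluating at the critical points and endpoints: R(-5) = 77/12; R(-3) = -21/4; R(3/2) = 159/16; R(3) = 15/4.
Hence the absolute maximum is 159/16 at t = 3/2.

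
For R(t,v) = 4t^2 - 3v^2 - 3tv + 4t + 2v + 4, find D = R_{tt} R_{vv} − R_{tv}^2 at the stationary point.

∂R/∂t = 8t - 3v + 4 = 0 and ∂R/∂v = -3t - 6v + 2 = 0, so (t, v) = (-6/19, 28/57).
The Hessian has R_{tt} = 8, R_{vv} = -6, R_{tv} = -3, giving D = -57 < 0, so the point is a saddle point.
D = (8)·(-6) − (-3)^2 = -57.

-57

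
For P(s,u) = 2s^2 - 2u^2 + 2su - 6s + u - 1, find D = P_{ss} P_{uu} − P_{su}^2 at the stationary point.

-20

∂P/∂s = 4s + 2u - 6 = 0 and ∂P/∂u = 2s - 4u + 1 = 0, so (s, u) = (11/10, 4/5).
The Hessian has P_{ss} = 4, P_{uu} = -4, P_{su} = 2, giving D = -20 < 0, so the point is a saddle point.
D = (4)·(-4) − (2)^2 = -20.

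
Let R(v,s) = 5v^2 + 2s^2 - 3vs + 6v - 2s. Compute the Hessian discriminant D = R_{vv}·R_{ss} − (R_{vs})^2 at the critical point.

31

∂R/∂v = 10v - 3s + 6 = 0 and ∂R/∂s = -3v + 4s - 2 = 0, so (v, s) = (-18/31, 2/31).
The Hessian has R_{vv} = 10, R_{ss} = 4, R_{vs} = -3, giving D = 31 > 0 with R_{vv} > 0, so the point is a local minimum.
D = (10)·(4) − (-3)^2 = 31.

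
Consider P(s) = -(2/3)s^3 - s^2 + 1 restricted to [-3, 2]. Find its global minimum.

-25/3

P'(s) = -2s^2 - 2s, which vanishes at s = -1 and s = 0.
Compare values at every candidate in [-3, 2]: P(-3) = 10; P(-1) = 2/3; P(0) = 1; P(2) = -25/3.
So the minimum is P(2) = -25/3.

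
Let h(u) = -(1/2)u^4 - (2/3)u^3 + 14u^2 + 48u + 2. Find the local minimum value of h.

-122/3

Critical points: h'(u) = -2u^3 - 2u^2 + 28u + 48 vanishes at u = -3, -2, 4.
Second-derivative test with h''(u) = -6u^2 - 4u + 28: h''(-3) = -14 < 0 ⇒ local maximum; h''(-2) = 12 > 0 ⇒ local minimum; h''(4) = -84 < 0 ⇒ local maximum.
So the local minimum value is h(-2) = -122/3.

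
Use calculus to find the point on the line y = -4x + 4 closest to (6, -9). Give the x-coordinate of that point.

58/17

Minimize D(x)^2 = (x - 6)^2 + (-4x + 13)^2.
d/dx[D^2] = 2(x - 6) + 2·(-4)·(-4x + 13) = 0 ⇒ x = 58/17.
Then y = -164/17 and the distance is √(121/17) ≈ 2.6679.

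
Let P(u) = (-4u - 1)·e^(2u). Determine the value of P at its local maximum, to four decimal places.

P'(u) = (-4)·e^(2u) + (-4u - 1)·2·e^(2u) = (-8u - 6)·e^(2u). Since e^(2u) > 0, the only critical point is u = -3/4.
P''(-3/4) has the same sign as -8 < 0, so this is a local maximum.
P(-3/4) = (2)·e^(-3/2) ≈ 0.4463.

0.4463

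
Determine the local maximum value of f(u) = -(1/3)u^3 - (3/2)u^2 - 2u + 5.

35/6

Critical points: f'(u) = -u^2 - 3u - 2 vanishes at u = -2, -1.
Since f''(u) = -2u - 3, we get f''(-2) = 1 > 0 ⇒ local minimum; f''(-1) = -1 < 0 ⇒ local maximum.
So the local maximum value is f(-1) = 35/6.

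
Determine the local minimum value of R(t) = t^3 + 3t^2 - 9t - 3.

-8

R'(t) = 3t^2 + 6t - 9. Setting R'(t) = 0 gives t ∈ {-3, 1}.
Second-derivative test with R''(t) = 6t + 6: R''(-3) = -12 < 0 ⇒ local maximum; R''(1) = 12 > 0 ⇒ local minimum.
Thus R has its local minimum at t = 1, with value -8.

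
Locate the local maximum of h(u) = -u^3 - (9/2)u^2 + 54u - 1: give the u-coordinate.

h'(u) = -3u^2 - 9u + 54. Setting h'(u) = 0 gives u ∈ {-6, 3}.
Since h''(u) = -6u - 9, we get h''(-6) = 27 > 0 ⇒ local minimum; h''(3) = -27 < 0 ⇒ local maximum.
Thus h has its local maximum at u = 3, with value 187/2.

3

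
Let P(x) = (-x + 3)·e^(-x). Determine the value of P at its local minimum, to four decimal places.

-0.0183

Differentiating with the product rule gives P'(x) = (x - 4)·e^(-x). Since e^(-x) > 0, the only critical point is x = 4.
P''(4) has the same sign as 1 > 0, so this is a local minimum.
P(4) = (-1)·e^(-4) ≈ -0.0183.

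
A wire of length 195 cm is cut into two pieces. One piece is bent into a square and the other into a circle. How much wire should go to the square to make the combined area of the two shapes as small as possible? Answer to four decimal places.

Let x be the length used for the square. Square side x/4; circle radius (195−x)/(2π).
A(x) = (x/4)² + π·((195−x)/(2π))² = x²/16 + (195−x)²/(4π) for 0 ≤ x ≤ 195. A'(x) = x/8 − (195−x)/(2π) = 0 gives x = 4·195/(π+4) ≈ 109.2193.
A'' = 1/8 + 1/(2π) > 0, so this gives the minimum combined area; x ≈ 109.2193 cm to the square.

109.2193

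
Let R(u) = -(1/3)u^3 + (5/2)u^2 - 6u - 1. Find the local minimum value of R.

R'(u) = -u^2 + 5u - 6. Setting R'(u) = 0 gives u ∈ {2, 3}.
Since R''(u) = -2u + 5, we get R''(2) = 1 > 0 ⇒ local minimum; R''(3) = -1 < 0 ⇒ local maximum.
The local minimum is R(2) = -17/3.

-17/3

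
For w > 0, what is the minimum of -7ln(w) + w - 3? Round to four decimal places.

R'(w) = -7/w + 1 = 0 gives w = 7.
R''(w) = 7/w², which is positive for w > 0, so this is a local minimum.
R(7) = -7·ln(7) + 7 - 3 ≈ -9.6214.

-9.6214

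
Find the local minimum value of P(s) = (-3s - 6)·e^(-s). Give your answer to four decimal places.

-8.1548

By the product rule, P'(s) = (3s + 3)·e^(-s). Since e^(-s) > 0, the only critical point is s = -1.
P''(-1) has the same sign as 3 > 0, so this is a local minimum.
P(-1) = (-3)·e^(1) ≈ -8.1548.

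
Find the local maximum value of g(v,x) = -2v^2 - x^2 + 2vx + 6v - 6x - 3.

∂g/∂v = -4v + 2x + 6 = 0 and ∂g/∂x = 2v - 2x - 6 = 0, so (v, x) = (0, -3).
The Hessian has g_{vv} = -4, g_{xx} = -2, g_{vx} = 2, giving D = 4 > 0 with g_{vv} < 0, so the point is a local maximum.
g(0, -3) = 6.

6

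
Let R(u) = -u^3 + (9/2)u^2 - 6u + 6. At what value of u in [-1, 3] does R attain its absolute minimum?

3

Differentiating, R'(u) = -3u^2 + 9u - 6; which vanishes at u = 1 and u = 2.
Compare values at every candidate in [-1, 3]: R(-1) = 35/2,  R(1) = 7/2,  R(2) = 4,  R(3) = 3/2.
So the minimum is R(3) = 3/2.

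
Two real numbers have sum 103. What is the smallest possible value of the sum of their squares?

10609/2

With a + b = 103, a^2 + b^2 = a^2 + (103 − a)^2.
The derivative 2a − 2(103 − a) = 4a − 206 vanishes at a = 103/2; second derivative 4 > 0, a minimum.
The minimum is 2·(103/2)^2 = 10609/2.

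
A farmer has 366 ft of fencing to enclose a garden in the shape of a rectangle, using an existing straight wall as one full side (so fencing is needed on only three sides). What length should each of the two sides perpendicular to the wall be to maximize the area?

183/2

Let the sides perpendicular to the wall have length x and the parallel side y, so 2x + y = 366 and the area is A = xy = x(366 − 2x).
A'(x) = 366 − 4x = 0 gives x = 183/2, and A''(x) = −4 < 0 confirms a maximum.
Then y = 366 − 2·183/2 = 183 and A = 33489/2.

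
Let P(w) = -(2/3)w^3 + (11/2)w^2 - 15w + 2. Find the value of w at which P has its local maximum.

P'(w) = -2w^2 + 11w - 15 = 0 at w = 5/2, 3.
P''(w) = -4w + 11. P''(5/2) = 1 > 0 ⇒ local minimum; P''(3) = -1 < 0 ⇒ local maximum.
So the local maximum value is P(3) = -23/2.

3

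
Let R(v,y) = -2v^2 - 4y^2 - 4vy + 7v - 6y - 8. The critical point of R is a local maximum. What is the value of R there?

∂R/∂v = -4v - 4y + 7 = 0 and ∂R/∂y = -4v - 8y - 6 = 0, so (v, y) = (5, -13/4).
The Hessian has R_{vv} = -4, R_{yy} = -8, R_{vy} = -4, giving D = 16 > 0 with R_{vv} < 0, so the point is a local maximum.
R(5, -13/4) = 77/4.

77/4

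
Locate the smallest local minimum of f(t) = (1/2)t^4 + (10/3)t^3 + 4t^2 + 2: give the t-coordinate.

f'(t) = 2t^3 + 10t^2 + 8t. Setting f'(t) = 0 gives t ∈ {-4, -1, 0}.
Since f''(t) = 6t^2 + 20t + 8, we get f''(-4) = 24 > 0 ⇒ local minimum; f''(-1) = -6 < 0 ⇒ local maximum; f''(0) = 8 > 0 ⇒ local minimum.
So the smallest local minimum value is f(-4) = -58/3.

-4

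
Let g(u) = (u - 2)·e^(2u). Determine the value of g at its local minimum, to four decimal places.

-10.0428

g'(u) = 1·e^(2u) + (u - 2)·2·e^(2u) = (2u - 3)·e^(2u). Since e^(2u) > 0, the only critical point is u = 3/2.
g''(3/2) has the same sign as 2 > 0, so this is a local minimum.
g(3/2) = (-1/2)·e^(3) ≈ -10.0428.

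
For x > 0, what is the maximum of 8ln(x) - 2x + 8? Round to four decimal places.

11.0904

g'(x) = 8/x − 2 = 0 gives x = 4.
g''(x) = -8/x², which is negative for x > 0, so this is a local maximum.
g(4) = 8·ln(4) - 8 + 8 ≈ 11.0904.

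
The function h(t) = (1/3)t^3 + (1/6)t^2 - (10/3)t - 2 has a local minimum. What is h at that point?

Critical points: h'(t) = t^2 + (1/3)t - 10/3 vanishes at t = -2, 5/3.
Second-derivative test with h''(t) = 2t + 1/3: h''(-2) = -11/3 < 0 ⇒ local maximum; h''(5/3) = 11/3 > 0 ⇒ local minimum.
Thus h has its local minimum at t = 5/3, with value -899/162.

-899/162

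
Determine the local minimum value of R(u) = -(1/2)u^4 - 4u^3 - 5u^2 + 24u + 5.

Critical points: R'(u) = -2u^3 - 12u^2 - 10u + 24 vanishes at u = -4, -3, 1.
R''(u) = -6u^2 - 24u - 10. R''(-4) = -10 < 0 ⇒ local maximum; R''(-3) = 8 > 0 ⇒ local minimum; R''(1) = -40 < 0 ⇒ local maximum.
Thus R has its local minimum at u = -3, with value -89/2.

-89/2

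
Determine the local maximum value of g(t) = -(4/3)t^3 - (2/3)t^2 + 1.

Critical points: g'(t) = -4t^2 - (4/3)t vanishes at t = -1/3, 0.
Since g''(t) = -8t - 4/3, we get g''(-1/3) = 4/3 > 0 ⇒ local minimum; g''(0) = -4/3 < 0 ⇒ local maximum.
Thus g has its local maximum at t = 0, with value 1.

1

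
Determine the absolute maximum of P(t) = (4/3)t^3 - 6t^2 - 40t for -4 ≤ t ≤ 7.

The derivative is 4t^2 - 12t - 40, which vanishes at t = -2 and t = 5.
Candidates: P(-4) = -64/3, P(-2) = 136/3, P(5) = -550/3, P(7) = -350/3.
Hence the absolute maximum is 136/3 at t = -2.

136/3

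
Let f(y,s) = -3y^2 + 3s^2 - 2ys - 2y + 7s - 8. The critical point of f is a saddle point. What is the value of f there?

∂f/∂y = -6y - 2s - 2 = 0 and ∂f/∂s = -2y + 6s + 7 = 0, so (y, s) = (1/20, -23/20).
The Hessian has f_{yy} = -6, f_{ss} = 6, f_{ys} = -2, giving D = -40 < 0, so the point is a saddle point.
f(1/20, -23/20) = -483/40.

-483/40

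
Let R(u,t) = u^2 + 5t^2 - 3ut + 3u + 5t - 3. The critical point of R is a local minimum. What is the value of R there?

-148/11

∂R/∂u = 2u - 3t + 3 = 0 and ∂R/∂t = -3u + 10t + 5 = 0, so (u, t) = (-45/11, -19/11).
The Hessian has R_{uu} = 2, R_{tt} = 10, R_{ut} = -3, giving D = 11 > 0 with R_{uu} > 0, so the point is a local minimum.
R(-45/11, -19/11) = -148/11.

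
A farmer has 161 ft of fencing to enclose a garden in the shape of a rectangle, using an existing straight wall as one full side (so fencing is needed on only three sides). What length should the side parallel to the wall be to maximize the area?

Let the sides perpendicular to the wall have length x and the parallel side y, so 2x + y = 161 and the area is A = xy = x(161 − 2x).
A'(x) = 161 − 4x = 0 gives x = 161/4, and A''(x) = −4 < 0 confirms a maximum.
Then y = 161 − 2·161/4 = 161/2 and A = 25921/8.

161/2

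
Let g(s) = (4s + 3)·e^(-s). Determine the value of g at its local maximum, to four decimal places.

3.1152

g'(s) = 4·e^(-s) + (4s + 3)·(-1)·e^(-s) = (-4s + 1)·e^(-s). Since e^(-s) > 0, the only critical point is s = 1/4.
g''(1/4) has the same sign as -4 < 0, so this is a local maximum.
g(1/4) = (4)·e^(-1/4) ≈ 3.1152.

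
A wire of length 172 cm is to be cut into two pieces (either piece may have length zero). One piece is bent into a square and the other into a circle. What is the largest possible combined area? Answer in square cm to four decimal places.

2354.2199

Let x be the length used for the square. Square side x/4; circle radius (172−x)/(2π).
A(x) = (x/4)² + π·((172−x)/(2π))² = x²/16 + (172−x)²/(4π) for 0 ≤ x ≤ 172. A'(x) = x/8 − (172−x)/(2π) = 0 gives x = 4·172/(π+4) ≈ 96.3371.
A'' > 0, so the interior critical point is a minimum; the maximum is at an endpoint. A(0) = 2354.2199 and A(172) = 1849.0000, so the largest area is 2354.2199.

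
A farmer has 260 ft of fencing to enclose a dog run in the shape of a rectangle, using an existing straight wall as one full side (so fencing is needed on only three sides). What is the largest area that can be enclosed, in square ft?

Let the sides perpendicular to the wall have length x and the parallel side y, so 2x + y = 260 and the area is A = xy = x(260 − 2x).
A'(x) = 260 − 4x = 0 gives x = 65, and A''(x) = −4 < 0 confirms a maximum.
Then y = 260 − 2·65 = 130 and A = 8450.

8450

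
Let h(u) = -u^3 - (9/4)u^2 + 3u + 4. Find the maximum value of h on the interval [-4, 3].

20

The derivative is -3u^2 - (9/2)u + 3, which vanishes at u = -2 and u = 1/2.
Candidates: h(-4) = 20, h(-2) = -3, h(1/2) = 77/16, h(3) = -137/4.
The maximum over the interval is 20, attained at u = -4.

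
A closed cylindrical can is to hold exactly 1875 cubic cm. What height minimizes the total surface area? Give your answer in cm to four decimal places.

13.3650

With radius r and height h, πr²h = 1875 so h = 1875/(πr²), and S(r) = 2πr² + 2πrh = 2πr² + 2·1875/r.
S'(r) = 4πr − 2·1875/r² = 0 ⇒ r³ = 1875/(2π), so r ≈ 6.6825 and h = 2r ≈ 13.3650.
S''(r) = 4π + 4·1875/r³ > 0, so this is the minimum; S ≈ 841.7479.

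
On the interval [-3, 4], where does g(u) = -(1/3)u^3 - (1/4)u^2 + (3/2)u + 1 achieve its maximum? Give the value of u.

-3

g'(u) = -u^2 - (1/2)u + 3/2, which vanishes at u = -3/2 and u = 1.
Compare values at every candidate in [-3, 4]: g(-3) = 13/4, g(-3/2) = -11/16, g(1) = 23/12, g(4) = -55/3.
Hence the absolute maximum is 13/4 at u = -3.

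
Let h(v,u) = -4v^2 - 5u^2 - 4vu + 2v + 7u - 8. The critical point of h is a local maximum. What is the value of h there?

∂h/∂v = -8v - 4u + 2 = 0 and ∂h/∂u = -4v - 10u + 7 = 0, so (v, u) = (-1/8, 3/4).
The Hessian has h_{vv} = -8, h_{uu} = -10, h_{vu} = -4, giving D = 64 > 0 with h_{vv} < 0, so the point is a local maximum.
h(-1/8, 3/4) = -11/2.

-11/2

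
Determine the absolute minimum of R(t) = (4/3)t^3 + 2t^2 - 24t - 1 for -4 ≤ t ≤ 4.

The derivative is 4t^2 + 4t - 24, which vanishes at t = -3 and t = 2.
Candidates: R(-4) = 125/3, R(-3) = 53, R(2) = -91/3, R(4) = 61/3.
The minimum over the interval is -91/3, attained at t = 2.

-91/3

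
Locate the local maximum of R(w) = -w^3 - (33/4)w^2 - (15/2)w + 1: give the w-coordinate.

-1/2

R'(w) = -3w^2 - (33/2)w - 15/2 = 0 at w = -5, -1/2.
R''(w) = -6w - 33/2. R''(-5) = 27/2 > 0 ⇒ local minimum; R''(-1/2) = -27/2 < 0 ⇒ local maximum.
Thus R has its local maximum at w = -1/2, with value 45/16.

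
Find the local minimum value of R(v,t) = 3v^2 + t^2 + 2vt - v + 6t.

-121/8

∂R/∂v = 6v + 2t - 1 = 0 and ∂R/∂t = 2v + 2t + 6 = 0, so (v, t) = (7/4, -19/4).
The Hessian has R_{vv} = 6, R_{tt} = 2, R_{vt} = 2, giving D = 8 > 0 with R_{vv} > 0, so the point is a local minimum.
R(7/4, -19/4) = -121/8.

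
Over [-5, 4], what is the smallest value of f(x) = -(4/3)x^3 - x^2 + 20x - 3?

-461/12

f'(x) = -4x^2 - 2x + 20, which vanishes at x = -5/2 and x = 2.
Candidates: f(-5) = 116/3, f(-5/2) = -461/12, f(2) = 67/3, f(4) = -73/3.
Hence the absolute minimum is -461/12 at x = -5/2.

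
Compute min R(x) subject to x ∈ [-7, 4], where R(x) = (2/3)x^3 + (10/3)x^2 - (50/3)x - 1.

-1331/81

R'(x) = 2x^2 + (20/3)x - 50/3, which vanishes at x = -5 and x = 5/3.
Compare values at every candidate in [-7, 4]: R(-7) = 151/3, R(-5) = 247/3, R(5/3) = -1331/81, R(4) = 85/3.
Hence the absolute minimum is -1331/81 at x = 5/3.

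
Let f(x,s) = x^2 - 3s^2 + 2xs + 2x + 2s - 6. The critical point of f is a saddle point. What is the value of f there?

-7

∂f/∂x = 2x + 2s + 2 = 0 and ∂f/∂s = 2x - 6s + 2 = 0, so (x, s) = (-1, 0).
The Hessian has f_{xx} = 2, f_{ss} = -6, f_{xs} = 2, giving D = -16 < 0, so the point is a saddle point.
f(-1, 0) = -7.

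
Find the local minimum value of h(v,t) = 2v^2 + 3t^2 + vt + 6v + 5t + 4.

-36/23

∂h/∂v = 4v + t + 6 = 0 and ∂h/∂t = v + 6t + 5 = 0, so (v, t) = (-31/23, -14/23).
The Hessian has h_{vv} = 4, h_{tt} = 6, h_{vt} = 1, giving D = 23 > 0 with h_{vv} > 0, so the point is a local minimum.
h(-31/23, -14/23) = -36/23.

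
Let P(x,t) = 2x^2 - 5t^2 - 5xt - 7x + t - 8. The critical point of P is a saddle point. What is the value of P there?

-798/65

∂P/∂x = 4x - 5t - 7 = 0 and ∂P/∂t = -5x - 10t + 1 = 0, so (x, t) = (15/13, -31/65).
The Hessian has P_{xx} = 4, P_{tt} = -10, P_{xt} = -5, giving D = -65 < 0, so the point is a saddle point.
P(15/13, -31/65) = -798/65.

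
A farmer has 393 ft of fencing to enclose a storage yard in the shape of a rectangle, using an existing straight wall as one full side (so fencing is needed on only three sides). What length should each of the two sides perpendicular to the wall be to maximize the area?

393/4

Let the sides perpendicular to the wall have length x and the parallel side y, so 2x + y = 393 and the area is A = xy = x(393 − 2x).
A'(x) = 393 − 4x = 0 gives x = 393/4, and A''(x) = −4 < 0 confirms a maximum.
Then y = 393 − 2·393/4 = 393/2 and A = 154449/8.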